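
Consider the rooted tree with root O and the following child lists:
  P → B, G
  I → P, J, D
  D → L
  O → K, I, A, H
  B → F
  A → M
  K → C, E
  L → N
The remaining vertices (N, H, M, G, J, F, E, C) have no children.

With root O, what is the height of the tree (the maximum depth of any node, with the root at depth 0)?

A deepest node is F, reached by O → I → P → B → F.
That path has 4 edges, so the height is 4.

4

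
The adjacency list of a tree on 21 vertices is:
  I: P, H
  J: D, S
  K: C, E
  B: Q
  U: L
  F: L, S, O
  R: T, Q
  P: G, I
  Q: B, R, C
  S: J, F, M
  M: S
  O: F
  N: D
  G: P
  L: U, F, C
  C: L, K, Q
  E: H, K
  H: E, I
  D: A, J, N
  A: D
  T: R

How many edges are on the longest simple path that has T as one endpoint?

Distances from T peak at 9, attained at A (N, G also at distance 9).
T-R-Q-C-L-F-S-J-D-A

9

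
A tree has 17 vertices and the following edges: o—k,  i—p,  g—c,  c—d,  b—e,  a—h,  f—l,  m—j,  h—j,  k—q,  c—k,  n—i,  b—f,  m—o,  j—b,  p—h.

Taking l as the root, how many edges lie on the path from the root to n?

7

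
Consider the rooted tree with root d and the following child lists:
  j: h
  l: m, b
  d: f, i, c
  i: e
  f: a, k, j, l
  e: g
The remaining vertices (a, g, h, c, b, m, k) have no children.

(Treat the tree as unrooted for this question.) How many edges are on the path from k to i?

3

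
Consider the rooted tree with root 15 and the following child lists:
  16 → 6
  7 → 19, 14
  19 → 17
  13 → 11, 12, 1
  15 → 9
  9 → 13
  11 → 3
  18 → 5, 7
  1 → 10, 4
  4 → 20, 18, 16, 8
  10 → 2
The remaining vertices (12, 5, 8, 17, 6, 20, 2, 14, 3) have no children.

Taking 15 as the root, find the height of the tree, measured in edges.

8

17 sits deepest: 15 – 9 – 13 – 1 – 4 – 18 – 7 – 19 – 17 — 8 edges from the root.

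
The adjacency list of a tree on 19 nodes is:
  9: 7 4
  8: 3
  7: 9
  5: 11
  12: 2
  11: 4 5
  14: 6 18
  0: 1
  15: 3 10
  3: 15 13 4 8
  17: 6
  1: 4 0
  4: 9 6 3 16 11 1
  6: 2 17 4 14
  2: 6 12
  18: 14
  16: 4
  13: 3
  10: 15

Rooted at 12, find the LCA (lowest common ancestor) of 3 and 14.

Ancestors of 3 (toward the root): 3, 4, 6, 2, 12.
Ancestors of 14: 14, 6, 2, 12.
The deepest node appearing in both lists is 6.

6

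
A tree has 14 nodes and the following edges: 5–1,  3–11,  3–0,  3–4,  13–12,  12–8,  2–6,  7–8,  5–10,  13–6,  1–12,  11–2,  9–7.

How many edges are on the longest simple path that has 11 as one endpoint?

7

A farthest node from 11 is 10 (9 also at distance 7).
The path 11 – 2 – 6 – 13 – 12 – 1 – 5 – 10 has 7 edges.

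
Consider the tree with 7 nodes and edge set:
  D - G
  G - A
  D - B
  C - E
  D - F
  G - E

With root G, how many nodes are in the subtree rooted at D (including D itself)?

The subtree rooted at D contains: D, B, F — 3 nodes.

3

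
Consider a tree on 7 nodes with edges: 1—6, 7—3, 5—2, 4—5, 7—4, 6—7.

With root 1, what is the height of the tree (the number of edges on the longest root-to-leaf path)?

The longest root-to-leaf path is 1 → 6 → 7 → 4 → 5 → 2 (5 edges).

5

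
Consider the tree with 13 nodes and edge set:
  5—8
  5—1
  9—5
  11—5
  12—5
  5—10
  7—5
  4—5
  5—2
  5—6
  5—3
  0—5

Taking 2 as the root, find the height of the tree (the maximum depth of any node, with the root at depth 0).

The longest root-to-leaf path is 2-5-0 (2 edges).

2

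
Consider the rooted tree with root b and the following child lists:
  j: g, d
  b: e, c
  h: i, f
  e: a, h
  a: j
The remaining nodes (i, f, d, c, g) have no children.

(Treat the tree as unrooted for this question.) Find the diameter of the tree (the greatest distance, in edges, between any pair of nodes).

5

Starting from d, a farthest node is f at distance 5.
One longest path: d – j – a – e – h – f.
So the diameter is 5.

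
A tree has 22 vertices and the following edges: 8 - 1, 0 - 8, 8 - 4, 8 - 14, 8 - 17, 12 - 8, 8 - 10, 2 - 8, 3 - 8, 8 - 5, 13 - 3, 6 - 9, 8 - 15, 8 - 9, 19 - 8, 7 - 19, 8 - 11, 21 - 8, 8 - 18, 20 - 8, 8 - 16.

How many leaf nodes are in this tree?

The leaves are 0, 1, 2, 4, 5, 6, 7, 10, 11, 12, 13, 14, 15, 16, 17, 18, 20, 21.
That is 18 leaves.

18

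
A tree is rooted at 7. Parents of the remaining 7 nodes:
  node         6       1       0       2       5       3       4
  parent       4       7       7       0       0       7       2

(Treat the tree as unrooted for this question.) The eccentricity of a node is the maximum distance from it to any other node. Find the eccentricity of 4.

4

The node farthest from 4 is 3 (1 also at distance 4), via 4–2–0–7–3 — 4 edges.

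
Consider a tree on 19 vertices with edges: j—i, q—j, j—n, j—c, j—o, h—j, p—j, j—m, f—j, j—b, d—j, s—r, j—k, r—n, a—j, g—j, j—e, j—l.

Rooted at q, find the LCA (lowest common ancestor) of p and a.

Ancestors of p (toward the root): p, j, q.
Ancestors of a: a, j, q.
The deepest node appearing in both lists is j.

j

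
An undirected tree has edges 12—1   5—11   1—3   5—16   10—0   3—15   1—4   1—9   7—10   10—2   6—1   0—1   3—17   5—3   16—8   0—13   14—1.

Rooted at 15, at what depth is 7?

5

15 – 3 – 1 – 0 – 10 – 7 — 5 edges.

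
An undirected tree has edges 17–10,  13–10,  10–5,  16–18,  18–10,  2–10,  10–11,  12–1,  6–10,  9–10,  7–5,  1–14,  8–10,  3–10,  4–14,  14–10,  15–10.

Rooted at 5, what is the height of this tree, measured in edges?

4

A deepest node is 12, reached by 5 – 10 – 14 – 1 – 12.
That path has 4 edges, so the height is 4.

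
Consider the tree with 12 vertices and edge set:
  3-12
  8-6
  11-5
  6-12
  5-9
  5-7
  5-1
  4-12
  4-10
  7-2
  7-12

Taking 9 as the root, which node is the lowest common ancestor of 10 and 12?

10's ancestor chain is 10, 4, 12, 7, 5, 9 and 12's is 12, 7, 5, 9; they first meet at 12.

12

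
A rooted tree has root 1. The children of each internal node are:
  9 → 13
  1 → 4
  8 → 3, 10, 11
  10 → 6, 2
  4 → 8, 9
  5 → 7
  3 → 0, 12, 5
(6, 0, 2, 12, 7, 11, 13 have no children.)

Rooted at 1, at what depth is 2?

4

Climbing from 2 to the root: 2–10–8–4–1. That's 4 steps.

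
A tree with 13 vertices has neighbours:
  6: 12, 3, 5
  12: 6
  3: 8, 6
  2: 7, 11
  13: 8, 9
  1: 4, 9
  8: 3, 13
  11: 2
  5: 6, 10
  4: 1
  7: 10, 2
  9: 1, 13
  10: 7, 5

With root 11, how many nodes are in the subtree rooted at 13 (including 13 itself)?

4

Descendants of 13 (including itself): 13, 9, 1, 4. That's 4.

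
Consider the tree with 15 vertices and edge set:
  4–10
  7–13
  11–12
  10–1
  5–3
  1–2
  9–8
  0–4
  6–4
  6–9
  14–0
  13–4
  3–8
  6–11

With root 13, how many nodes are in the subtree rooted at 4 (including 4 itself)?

13

4's subtree: {4, 6, 10, 0, 11, 9, 1, 14, 12, 8, 2, 3, 5}, size 13.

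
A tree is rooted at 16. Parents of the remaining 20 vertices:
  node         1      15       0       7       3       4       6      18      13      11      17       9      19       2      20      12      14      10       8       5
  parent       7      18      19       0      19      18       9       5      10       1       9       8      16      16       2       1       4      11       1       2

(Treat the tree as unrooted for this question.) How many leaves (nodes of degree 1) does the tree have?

Degree-1 nodes: 3, 6, 12, 13, 14, 15, 17, 20 — 8 of them.

8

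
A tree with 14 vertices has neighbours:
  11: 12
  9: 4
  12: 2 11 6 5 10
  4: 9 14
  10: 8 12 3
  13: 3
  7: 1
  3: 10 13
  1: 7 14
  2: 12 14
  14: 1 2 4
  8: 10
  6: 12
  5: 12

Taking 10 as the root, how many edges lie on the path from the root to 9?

Climbing from 9 to the root: 9 → 4 → 14 → 2 → 12 → 10. That's 5 steps.

5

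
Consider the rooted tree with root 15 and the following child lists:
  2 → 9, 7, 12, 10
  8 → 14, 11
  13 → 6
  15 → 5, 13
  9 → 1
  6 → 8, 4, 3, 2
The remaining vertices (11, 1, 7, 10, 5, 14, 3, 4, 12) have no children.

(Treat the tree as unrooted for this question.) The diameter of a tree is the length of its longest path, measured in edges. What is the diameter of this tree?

6

BFS from 5 reaches 1 last, at distance 6; BFS from 1 confirms no node is farther.
Path: 5 - 15 - 13 - 6 - 2 - 9 - 1.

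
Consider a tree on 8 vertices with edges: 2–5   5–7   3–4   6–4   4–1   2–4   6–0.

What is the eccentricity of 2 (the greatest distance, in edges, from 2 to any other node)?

3

The node farthest from 2 is 0, via 2 – 4 – 6 – 0 — 3 edges.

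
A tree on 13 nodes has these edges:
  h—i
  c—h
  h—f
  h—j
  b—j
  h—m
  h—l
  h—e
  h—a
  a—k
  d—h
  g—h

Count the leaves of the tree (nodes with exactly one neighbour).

10

Exactly 10 nodes have a single neighbour: b, c, d, e, f, g, i, k, l, m.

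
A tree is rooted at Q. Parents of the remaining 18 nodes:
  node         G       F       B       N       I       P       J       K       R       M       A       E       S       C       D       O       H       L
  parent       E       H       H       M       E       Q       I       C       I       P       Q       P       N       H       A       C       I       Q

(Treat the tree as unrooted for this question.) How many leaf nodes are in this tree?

10

Degree-1 nodes: B, D, F, G, J, K, L, O, R, S — 10 of them.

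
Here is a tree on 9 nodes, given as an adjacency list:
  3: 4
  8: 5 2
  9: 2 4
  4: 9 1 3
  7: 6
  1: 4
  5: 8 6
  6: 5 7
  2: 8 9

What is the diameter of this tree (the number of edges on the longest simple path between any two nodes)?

Starting from 7, a farthest node is 1 at distance 7.
One longest path: 7-6-5-8-2-9-4-1.
So the diameter is 7.

7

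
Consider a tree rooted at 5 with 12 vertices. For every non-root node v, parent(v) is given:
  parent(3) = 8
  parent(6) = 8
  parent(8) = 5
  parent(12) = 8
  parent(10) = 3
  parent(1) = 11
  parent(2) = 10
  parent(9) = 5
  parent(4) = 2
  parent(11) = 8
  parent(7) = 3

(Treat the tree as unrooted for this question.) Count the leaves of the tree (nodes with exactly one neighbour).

Exactly 6 nodes have a single neighbour: 1, 4, 6, 7, 9, 12.

6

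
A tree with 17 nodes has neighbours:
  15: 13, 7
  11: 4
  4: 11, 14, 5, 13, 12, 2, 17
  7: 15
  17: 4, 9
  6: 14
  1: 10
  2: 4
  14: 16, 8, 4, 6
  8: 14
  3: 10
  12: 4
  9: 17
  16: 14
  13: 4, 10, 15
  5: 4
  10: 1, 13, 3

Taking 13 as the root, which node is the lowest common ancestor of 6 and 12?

6's ancestor chain is 6, 14, 4, 13 and 12's is 12, 4, 13; they first meet at 4.

4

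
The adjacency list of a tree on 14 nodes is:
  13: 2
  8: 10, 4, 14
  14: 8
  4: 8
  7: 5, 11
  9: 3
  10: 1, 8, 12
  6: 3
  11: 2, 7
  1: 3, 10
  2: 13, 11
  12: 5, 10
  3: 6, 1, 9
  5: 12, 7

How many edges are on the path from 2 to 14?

7

2 - 11 - 7 - 5 - 12 - 10 - 8 - 14: 7 edges.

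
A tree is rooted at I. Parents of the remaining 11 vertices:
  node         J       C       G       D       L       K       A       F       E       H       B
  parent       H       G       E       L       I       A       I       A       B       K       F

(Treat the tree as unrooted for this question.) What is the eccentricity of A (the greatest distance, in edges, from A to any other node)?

Distances from A peak at 5, attained at C.
A-F-B-E-G-C

5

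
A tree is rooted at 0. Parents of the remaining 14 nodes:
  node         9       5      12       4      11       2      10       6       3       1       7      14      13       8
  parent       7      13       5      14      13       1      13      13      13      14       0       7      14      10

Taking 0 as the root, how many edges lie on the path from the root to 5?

4

Path from 0 to 5: 0 → 7 → 14 → 13 → 5, which has 4 edges.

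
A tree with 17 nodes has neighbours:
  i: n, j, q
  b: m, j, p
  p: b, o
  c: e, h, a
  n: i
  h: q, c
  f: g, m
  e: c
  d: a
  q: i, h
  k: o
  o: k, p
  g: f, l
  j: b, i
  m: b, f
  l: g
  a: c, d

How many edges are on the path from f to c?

7

The path is f–m–b–j–i–q–h–c, which has 7 edges.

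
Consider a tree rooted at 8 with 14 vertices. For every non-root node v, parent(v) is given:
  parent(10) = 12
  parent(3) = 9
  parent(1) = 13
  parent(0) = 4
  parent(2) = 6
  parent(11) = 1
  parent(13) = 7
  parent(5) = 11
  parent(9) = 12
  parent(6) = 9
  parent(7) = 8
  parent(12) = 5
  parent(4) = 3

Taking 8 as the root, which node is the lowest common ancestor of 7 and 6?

7

Path 7→root: 7 8; path 6→root: 6 9 12 5 11 1 13 7 8.
First common node: 7.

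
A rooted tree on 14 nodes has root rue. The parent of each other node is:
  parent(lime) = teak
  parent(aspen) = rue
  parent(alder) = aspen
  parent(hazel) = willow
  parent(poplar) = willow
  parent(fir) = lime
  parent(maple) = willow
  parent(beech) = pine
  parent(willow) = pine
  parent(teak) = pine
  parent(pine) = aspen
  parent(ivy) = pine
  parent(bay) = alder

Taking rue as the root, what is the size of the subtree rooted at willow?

Descendants of willow (including itself): willow, maple, poplar, hazel. That's 4.

4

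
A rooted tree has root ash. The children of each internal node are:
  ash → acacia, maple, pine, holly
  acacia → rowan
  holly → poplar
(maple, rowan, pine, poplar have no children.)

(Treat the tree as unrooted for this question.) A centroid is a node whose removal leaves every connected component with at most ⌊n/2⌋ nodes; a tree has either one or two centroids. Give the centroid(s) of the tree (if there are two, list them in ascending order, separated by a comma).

Delete ash: the remaining components have sizes 2, 2, 1, 1. Max 2 ≤ 3, so ash is a centroid.
No neighbour of ash does as well, so ash is the unique centroid.

ash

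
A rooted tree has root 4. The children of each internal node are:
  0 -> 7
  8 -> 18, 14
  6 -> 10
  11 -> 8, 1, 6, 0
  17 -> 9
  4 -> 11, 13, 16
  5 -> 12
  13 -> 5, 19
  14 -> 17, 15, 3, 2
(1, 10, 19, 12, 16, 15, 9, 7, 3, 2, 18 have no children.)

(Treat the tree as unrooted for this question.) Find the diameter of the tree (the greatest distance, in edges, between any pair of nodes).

8

Starting from 12, a farthest node is 9 at distance 8.
One longest path: 12 – 5 – 13 – 4 – 11 – 8 – 14 – 17 – 9.
So the diameter is 8.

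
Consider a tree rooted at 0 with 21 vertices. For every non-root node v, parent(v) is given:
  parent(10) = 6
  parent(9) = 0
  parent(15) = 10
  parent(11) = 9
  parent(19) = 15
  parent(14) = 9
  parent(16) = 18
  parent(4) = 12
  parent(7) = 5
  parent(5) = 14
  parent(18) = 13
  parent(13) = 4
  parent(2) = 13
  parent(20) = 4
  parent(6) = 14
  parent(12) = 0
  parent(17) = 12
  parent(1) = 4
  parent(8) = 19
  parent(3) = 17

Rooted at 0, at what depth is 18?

4

0–12–4–13–18 — 4 edges.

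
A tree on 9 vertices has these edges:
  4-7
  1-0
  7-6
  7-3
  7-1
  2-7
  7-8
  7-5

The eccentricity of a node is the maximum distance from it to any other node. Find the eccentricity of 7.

A farthest node from 7 is 0.
The path 7-1-0 has 2 edges.

2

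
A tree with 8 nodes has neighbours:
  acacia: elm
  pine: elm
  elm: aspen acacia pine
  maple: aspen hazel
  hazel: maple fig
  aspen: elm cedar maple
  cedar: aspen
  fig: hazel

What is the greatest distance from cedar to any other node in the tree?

A farthest node from cedar is fig.
The path cedar – aspen – maple – hazel – fig has 4 edges.

4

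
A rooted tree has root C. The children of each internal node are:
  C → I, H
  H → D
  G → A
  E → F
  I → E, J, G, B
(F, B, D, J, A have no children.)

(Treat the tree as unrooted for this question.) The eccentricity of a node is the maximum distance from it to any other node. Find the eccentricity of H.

A farthest node from H is A (F also at distance 4).
The path H – C – I – G – A has 4 edges.

4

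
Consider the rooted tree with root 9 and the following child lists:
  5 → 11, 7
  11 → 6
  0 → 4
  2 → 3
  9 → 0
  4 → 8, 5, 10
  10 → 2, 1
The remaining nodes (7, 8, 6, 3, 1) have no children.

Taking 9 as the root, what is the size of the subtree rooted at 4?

10

Descendants of 4 (including itself): 4, 5, 10, 8, 11, 7, 1, 2, 6, 3. That's 10.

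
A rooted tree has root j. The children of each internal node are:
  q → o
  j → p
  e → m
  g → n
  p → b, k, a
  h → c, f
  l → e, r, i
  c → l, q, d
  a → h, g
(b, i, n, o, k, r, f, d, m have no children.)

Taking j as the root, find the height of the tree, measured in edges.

A deepest node is m, reached by j → p → a → h → c → l → e → m.
That path has 7 edges, so the height is 7.

7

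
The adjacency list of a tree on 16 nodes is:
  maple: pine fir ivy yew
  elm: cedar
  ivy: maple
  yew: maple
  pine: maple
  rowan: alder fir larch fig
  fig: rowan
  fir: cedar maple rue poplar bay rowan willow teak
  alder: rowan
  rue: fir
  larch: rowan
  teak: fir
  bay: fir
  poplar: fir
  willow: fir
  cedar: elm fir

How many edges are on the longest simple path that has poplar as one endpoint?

3

A farthest node from poplar is larch (elm, fig, ivy, alder, yew, pine also at distance 3).
The path poplar–fir–rowan–larch has 3 edges.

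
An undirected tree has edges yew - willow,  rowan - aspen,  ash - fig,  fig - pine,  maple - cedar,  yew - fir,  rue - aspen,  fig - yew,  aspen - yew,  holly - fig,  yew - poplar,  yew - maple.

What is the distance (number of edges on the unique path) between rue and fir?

rue–aspen–yew–fir: 3 edges.

3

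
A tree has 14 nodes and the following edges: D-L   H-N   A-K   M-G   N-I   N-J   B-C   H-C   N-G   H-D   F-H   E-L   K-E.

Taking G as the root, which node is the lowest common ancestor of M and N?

M's ancestor chain is M, G and N's is N, G; they first meet at G.

G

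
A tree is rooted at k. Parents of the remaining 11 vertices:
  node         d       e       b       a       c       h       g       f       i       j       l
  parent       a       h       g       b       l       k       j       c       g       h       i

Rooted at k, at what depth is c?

6

Path from k to c: k → h → j → g → i → l → c, which has 6 edges.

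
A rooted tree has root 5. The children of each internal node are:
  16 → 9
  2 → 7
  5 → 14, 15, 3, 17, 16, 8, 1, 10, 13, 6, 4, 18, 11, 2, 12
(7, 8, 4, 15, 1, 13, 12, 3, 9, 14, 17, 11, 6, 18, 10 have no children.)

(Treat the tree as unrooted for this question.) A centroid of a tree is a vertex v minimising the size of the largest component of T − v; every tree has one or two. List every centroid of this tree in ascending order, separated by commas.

5

If 5 is removed the pieces have sizes 2, 2, 1, 1, 1, 1, 1, 1, 1, 1, 1, 1, 1, 1, 1, all ≤ ⌊18/2⌋ = 9.
Every other node leaves some component of size > 9, so the centroid is unique.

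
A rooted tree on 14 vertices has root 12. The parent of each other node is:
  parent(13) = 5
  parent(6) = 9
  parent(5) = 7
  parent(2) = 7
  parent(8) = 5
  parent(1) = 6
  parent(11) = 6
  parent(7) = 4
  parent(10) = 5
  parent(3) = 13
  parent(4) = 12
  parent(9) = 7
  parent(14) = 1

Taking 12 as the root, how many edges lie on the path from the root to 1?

5

12 – 4 – 7 – 9 – 6 – 1 — 5 edges.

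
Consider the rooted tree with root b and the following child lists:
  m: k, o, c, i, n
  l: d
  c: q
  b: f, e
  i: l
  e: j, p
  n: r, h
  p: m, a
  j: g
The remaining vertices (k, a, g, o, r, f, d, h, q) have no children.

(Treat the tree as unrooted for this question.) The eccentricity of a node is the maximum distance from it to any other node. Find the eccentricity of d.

Distances from d peak at 7, attained at g (f also at distance 7).
d – l – i – m – p – e – j – g

7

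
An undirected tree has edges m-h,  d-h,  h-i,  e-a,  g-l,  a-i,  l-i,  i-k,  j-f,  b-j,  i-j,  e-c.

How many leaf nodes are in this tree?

7

Degree-1 nodes: b, c, d, f, g, k, m — 7 of them.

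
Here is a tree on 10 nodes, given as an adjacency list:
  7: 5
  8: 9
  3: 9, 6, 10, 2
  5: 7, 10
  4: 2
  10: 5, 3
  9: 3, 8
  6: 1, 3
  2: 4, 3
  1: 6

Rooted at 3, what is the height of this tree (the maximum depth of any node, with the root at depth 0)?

3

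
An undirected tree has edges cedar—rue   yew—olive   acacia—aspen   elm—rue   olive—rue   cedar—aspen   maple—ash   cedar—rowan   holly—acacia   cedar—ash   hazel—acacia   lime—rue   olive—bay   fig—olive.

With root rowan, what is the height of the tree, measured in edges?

4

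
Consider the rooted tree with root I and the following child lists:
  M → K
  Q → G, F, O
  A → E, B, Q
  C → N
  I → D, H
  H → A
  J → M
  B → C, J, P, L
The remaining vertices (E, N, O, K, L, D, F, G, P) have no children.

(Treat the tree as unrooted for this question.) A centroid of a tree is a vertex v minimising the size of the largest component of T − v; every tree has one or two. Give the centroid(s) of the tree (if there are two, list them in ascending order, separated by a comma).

A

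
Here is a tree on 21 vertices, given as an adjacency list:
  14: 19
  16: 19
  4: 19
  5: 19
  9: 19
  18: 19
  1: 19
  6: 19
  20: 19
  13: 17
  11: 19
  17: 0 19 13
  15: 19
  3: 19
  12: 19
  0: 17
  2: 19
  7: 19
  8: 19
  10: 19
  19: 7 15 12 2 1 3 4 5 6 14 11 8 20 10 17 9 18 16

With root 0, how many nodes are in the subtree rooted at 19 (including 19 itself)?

19's subtree: {19, 1, 9, 15, 2, 11, 10, 6, 14, 8, 7, 5, 3, 16, 4, 20, 18, 12}, size 18.

18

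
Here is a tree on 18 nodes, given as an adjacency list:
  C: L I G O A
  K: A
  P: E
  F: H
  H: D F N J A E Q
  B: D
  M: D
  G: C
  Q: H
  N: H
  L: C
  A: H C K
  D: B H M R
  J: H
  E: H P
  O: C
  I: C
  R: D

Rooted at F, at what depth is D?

2

F – H – D — 2 edges.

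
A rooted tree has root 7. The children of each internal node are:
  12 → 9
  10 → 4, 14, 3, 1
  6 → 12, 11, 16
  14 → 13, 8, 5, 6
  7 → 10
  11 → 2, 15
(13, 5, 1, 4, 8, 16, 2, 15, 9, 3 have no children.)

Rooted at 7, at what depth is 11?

4

7 – 10 – 14 – 6 – 11 — 4 edges.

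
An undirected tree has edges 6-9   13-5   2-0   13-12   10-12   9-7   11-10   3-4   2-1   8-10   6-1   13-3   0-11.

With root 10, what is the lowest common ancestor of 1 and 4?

10

Path 1→root: 1 2 0 11 10; path 4→root: 4 3 13 12 10.
First common node: 10.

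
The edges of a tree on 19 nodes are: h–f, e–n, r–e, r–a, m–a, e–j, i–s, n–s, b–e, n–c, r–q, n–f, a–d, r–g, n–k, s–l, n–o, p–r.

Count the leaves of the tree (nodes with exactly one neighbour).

13

Exactly 13 nodes have a single neighbour: b, c, d, g, h, i, j, k, l, m, o, p, q.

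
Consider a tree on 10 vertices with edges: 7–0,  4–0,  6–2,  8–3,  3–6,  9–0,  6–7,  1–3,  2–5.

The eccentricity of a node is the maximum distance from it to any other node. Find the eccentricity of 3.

4

Distances from 3 peak at 4, attained at 9 (4 also at distance 4).
3-6-7-0-9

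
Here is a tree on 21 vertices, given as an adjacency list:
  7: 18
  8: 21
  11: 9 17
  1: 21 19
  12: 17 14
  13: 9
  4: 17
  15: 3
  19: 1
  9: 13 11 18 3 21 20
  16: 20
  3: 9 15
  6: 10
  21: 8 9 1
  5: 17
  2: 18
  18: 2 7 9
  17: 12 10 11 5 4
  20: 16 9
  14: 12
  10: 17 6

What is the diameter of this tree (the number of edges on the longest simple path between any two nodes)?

BFS from 6 reaches 19 last, at distance 7; BFS from 19 confirms no node is farther.
Path: 6-10-17-11-9-21-1-19.

7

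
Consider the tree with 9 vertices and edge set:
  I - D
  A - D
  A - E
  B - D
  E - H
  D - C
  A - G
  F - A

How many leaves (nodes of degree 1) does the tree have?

6

Exactly 6 nodes have a single neighbour: B, C, F, G, H, I.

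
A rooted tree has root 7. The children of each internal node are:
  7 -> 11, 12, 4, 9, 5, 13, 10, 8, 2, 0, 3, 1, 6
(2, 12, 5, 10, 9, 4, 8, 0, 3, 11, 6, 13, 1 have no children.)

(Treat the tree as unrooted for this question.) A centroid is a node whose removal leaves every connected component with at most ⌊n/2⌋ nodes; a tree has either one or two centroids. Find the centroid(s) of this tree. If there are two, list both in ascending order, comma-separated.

7

Removing 7 splits the tree into components of sizes 1, 1, 1, 1, 1, 1, 1, 1, 1, 1, 1, 1, 1; the largest is 1 ≤ ⌊14/2⌋ = 7.
Every other node leaves some component of size > 7, so the centroid is unique.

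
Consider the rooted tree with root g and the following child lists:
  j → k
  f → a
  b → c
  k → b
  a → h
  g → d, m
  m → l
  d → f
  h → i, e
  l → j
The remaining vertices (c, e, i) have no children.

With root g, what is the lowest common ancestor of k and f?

Ancestors of k (toward the root): k, j, l, m, g.
Ancestors of f: f, d, g.
The deepest node appearing in both lists is g.

g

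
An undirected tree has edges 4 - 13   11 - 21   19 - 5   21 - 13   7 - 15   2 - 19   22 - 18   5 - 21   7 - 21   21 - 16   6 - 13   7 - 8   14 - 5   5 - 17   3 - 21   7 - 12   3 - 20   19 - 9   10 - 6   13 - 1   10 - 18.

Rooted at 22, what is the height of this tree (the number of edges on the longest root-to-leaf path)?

2 sits deepest: 22–18–10–6–13–21–5–19–2 — 8 edges from the root.

8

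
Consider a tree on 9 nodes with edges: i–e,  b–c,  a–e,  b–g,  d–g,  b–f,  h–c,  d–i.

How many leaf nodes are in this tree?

The leaves are a, f, h.
That is 3 leaves.

3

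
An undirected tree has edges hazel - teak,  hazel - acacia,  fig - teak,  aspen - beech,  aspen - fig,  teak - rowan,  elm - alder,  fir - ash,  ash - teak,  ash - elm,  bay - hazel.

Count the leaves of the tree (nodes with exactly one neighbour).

Exactly 6 nodes have a single neighbour: acacia, alder, bay, beech, fir, rowan.

6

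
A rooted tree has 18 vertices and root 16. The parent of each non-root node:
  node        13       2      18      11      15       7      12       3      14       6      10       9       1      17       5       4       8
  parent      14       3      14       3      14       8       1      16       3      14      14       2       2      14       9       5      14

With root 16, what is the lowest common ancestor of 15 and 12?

3

Path 15→root: 15 14 3 16; path 12→root: 12 1 2 3 16.
First common node: 3.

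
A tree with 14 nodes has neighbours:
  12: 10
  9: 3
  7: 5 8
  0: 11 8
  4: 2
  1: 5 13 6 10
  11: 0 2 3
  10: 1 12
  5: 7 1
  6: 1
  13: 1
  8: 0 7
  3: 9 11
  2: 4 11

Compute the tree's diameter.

9

A longest path is 4-2-11-0-8-7-5-1-10-12, with 9 edges.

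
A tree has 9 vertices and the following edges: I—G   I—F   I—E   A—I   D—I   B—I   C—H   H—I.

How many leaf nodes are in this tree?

Exactly 7 nodes have a single neighbour: A, B, C, D, E, F, G.

7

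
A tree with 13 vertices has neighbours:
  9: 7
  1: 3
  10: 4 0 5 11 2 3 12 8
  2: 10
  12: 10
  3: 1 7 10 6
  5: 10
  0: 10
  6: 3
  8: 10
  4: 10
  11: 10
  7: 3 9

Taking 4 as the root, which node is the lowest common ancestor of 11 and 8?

10

Ancestors of 11 (toward the root): 11, 10, 4.
Ancestors of 8: 8, 10, 4.
The deepest node appearing in both lists is 10.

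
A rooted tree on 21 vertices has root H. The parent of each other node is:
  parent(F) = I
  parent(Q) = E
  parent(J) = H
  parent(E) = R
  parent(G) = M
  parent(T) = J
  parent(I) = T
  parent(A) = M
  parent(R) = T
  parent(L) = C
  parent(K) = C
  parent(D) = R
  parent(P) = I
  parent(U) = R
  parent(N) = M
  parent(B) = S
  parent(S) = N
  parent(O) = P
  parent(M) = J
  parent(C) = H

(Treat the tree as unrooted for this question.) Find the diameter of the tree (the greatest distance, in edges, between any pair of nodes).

8

Starting from B, a farthest node is Q at distance 8.
One longest path: B – S – N – M – J – T – R – E – Q.
So the diameter is 8.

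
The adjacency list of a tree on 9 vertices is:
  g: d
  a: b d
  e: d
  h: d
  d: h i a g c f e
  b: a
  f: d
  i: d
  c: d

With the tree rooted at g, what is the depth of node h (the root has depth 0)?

Climbing from h to the root: h–d–g. That's 2 steps.

2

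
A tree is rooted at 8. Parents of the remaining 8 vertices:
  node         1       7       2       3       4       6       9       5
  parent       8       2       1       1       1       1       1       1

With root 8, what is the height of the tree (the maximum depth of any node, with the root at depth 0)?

7 sits deepest: 8 – 1 – 2 – 7 — 3 edges from the root.

3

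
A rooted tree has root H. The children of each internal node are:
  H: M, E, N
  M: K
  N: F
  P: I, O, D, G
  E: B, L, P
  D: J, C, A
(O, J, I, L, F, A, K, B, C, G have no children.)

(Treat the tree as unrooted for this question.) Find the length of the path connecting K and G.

5

K–M–H–E–P–G: 5 edges.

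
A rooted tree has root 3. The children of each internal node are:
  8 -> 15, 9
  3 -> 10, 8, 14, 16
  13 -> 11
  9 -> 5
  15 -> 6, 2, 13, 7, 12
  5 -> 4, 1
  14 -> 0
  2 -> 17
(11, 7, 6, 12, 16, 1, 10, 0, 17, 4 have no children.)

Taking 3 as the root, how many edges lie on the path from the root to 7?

3

Climbing from 7 to the root: 7–15–8–3. That's 3 steps.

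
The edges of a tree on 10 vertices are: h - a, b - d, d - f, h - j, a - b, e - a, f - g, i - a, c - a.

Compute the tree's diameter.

6

BFS from g reaches j last, at distance 6; BFS from j confirms no node is farther.
Path: g-f-d-b-a-h-j.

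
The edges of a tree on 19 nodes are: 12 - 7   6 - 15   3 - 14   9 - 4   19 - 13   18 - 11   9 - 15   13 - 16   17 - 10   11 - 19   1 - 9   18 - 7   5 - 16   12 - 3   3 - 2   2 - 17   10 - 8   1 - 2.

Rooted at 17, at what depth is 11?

6

Climbing from 11 to the root: 11 → 18 → 7 → 12 → 3 → 2 → 17. That's 6 steps.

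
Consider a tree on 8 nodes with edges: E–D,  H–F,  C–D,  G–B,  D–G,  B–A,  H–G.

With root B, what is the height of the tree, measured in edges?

3

The longest root-to-leaf path is B–G–H–F (3 edges).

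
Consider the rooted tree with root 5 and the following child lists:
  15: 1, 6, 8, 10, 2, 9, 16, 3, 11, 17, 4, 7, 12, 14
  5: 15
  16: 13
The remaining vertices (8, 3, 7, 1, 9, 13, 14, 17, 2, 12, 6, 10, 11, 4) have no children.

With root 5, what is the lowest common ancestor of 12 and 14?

15

Path 12→root: 12 15 5; path 14→root: 14 15 5.
First common node: 15.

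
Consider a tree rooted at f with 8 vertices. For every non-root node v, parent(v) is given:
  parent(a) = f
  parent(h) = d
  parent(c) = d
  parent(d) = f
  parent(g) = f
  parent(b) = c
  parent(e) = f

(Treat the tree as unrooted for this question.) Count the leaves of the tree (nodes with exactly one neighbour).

Exactly 5 nodes have a single neighbour: a, b, e, g, h.

5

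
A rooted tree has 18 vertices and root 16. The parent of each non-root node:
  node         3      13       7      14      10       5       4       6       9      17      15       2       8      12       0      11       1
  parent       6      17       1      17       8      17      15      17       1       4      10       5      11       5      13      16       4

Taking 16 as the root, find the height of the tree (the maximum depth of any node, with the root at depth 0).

8

A deepest node is 0, reached by 16–11–8–10–15–4–17–13–0.
That path has 8 edges, so the height is 8.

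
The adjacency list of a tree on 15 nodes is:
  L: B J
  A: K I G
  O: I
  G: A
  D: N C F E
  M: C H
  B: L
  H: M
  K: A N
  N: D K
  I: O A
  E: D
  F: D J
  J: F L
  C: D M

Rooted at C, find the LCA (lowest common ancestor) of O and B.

D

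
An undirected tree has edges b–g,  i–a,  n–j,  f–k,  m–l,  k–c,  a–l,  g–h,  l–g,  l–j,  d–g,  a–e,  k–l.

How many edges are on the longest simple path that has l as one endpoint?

The node farthest from l is n (h, b, f, c, i, e, d also at distance 2), via l – j – n — 2 edges.

2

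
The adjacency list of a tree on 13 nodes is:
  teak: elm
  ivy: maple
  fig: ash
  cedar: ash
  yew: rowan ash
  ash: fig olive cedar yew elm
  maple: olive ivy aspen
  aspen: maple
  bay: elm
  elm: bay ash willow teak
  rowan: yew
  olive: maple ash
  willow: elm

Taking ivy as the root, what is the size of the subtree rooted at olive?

Descendants of olive (including itself): olive, ash, elm, cedar, fig, yew, teak, willow, bay, rowan. That's 10.

10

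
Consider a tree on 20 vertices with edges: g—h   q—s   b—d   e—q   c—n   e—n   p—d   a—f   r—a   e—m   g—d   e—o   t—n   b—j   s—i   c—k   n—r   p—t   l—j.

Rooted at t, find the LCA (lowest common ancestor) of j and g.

j's ancestor chain is j, b, d, p, t and g's is g, d, p, t; they first meet at d.

d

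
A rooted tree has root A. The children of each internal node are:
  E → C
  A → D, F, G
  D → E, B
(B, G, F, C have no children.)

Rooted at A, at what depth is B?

2

Climbing from B to the root: B – D – A. That's 2 steps.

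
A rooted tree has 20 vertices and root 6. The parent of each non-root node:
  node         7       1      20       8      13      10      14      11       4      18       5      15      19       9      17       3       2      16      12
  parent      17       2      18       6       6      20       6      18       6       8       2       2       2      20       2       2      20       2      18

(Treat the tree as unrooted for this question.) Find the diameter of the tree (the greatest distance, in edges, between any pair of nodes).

7

A longest path is 13–6–8–18–20–2–17–7, with 7 edges.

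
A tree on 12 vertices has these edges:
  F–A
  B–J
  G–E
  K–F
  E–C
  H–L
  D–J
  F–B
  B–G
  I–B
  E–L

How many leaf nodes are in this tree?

6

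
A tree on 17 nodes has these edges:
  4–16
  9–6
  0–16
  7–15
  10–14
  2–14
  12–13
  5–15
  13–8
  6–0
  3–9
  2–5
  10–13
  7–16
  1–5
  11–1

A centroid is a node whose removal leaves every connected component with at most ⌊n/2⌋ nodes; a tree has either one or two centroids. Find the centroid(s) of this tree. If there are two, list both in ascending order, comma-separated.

5

If 5 is removed the pieces have sizes 8, 6, 2, all ≤ ⌊17/2⌋ = 8.
No neighbour of 5 does as well, so 5 is the unique centroid.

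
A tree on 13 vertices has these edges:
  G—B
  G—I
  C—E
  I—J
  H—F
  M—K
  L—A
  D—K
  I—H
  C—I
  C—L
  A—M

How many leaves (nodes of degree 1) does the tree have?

Degree-1 nodes: B, D, E, F, J — 5 of them.

5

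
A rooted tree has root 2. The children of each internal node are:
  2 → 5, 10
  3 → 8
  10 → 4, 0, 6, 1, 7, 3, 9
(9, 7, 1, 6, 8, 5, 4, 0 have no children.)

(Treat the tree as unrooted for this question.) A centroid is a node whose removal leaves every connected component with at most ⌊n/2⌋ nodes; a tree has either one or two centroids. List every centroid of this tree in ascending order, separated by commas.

Delete 10: the remaining components have sizes 2, 2, 1, 1, 1, 1, 1, 1. Max 2 ≤ 5, so 10 is a centroid.
Every other node leaves some component of size > 5, so the centroid is unique.

10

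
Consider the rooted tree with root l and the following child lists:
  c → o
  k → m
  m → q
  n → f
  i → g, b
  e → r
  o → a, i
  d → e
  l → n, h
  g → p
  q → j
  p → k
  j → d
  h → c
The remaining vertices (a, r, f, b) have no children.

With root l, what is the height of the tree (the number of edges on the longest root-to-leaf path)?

13

r sits deepest: l–h–c–o–i–g–p–k–m–q–j–d–e–r — 13 edges from the root.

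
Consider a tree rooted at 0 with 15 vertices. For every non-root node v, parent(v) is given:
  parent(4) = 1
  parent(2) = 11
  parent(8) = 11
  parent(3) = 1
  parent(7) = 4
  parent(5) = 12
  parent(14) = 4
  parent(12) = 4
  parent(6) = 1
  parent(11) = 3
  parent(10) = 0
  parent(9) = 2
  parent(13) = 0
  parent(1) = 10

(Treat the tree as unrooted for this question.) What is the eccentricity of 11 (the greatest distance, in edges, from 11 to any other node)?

5

The node farthest from 11 is 13 (5 also at distance 5), via 11-3-1-10-0-13 — 5 edges.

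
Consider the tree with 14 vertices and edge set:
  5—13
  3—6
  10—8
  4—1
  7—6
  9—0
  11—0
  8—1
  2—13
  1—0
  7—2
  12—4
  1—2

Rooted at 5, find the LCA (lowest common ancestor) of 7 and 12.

2

Ancestors of 7 (toward the root): 7, 2, 13, 5.
Ancestors of 12: 12, 4, 1, 2, 13, 5.
The deepest node appearing in both lists is 2.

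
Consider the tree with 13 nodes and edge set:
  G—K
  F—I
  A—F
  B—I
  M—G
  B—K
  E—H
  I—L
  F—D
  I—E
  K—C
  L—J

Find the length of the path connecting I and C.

3

I – B – K – C: 3 edges.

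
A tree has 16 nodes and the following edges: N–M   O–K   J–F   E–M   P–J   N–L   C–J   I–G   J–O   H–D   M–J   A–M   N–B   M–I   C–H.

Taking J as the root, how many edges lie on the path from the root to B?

Climbing from B to the root: B–N–M–J. That's 3 steps.

3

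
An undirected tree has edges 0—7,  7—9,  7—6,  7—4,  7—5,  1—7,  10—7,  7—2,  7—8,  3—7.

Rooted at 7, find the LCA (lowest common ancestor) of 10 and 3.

7

10's ancestor chain is 10, 7 and 3's is 3, 7; they first meet at 7.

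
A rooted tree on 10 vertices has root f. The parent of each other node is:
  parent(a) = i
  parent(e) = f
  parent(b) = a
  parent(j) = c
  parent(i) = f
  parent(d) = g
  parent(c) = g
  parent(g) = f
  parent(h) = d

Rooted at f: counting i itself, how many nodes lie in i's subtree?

i's subtree: {i, a, b}, size 3.

3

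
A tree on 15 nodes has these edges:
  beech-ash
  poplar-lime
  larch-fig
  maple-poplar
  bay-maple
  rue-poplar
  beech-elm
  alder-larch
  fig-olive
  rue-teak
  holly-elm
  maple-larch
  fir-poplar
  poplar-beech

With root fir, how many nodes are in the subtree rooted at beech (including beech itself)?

4

beech's subtree: {beech, elm, ash, holly}, size 4.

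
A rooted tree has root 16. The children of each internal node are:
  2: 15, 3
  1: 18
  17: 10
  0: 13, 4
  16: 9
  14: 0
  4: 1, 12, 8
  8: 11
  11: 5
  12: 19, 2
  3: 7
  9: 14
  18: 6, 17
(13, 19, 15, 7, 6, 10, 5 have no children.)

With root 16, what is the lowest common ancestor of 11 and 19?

Path 11→root: 11 8 4 0 14 9 16; path 19→root: 19 12 4 0 14 9 16.
First common node: 4.

4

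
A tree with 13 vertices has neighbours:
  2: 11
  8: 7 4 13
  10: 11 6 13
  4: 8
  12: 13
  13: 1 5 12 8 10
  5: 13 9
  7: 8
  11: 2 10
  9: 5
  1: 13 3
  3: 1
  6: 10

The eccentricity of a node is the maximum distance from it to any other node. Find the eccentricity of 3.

A farthest node from 3 is 2.
The path 3-1-13-10-11-2 has 5 edges.

5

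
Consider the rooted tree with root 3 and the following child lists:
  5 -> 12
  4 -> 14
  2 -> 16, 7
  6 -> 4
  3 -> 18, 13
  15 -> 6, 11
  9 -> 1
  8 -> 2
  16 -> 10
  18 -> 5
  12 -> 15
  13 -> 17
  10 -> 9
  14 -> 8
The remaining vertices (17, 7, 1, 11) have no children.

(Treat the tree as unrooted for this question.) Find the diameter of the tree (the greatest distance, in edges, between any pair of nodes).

15

A longest path is 1 – 9 – 10 – 16 – 2 – 8 – 14 – 4 – 6 – 15 – 12 – 5 – 18 – 3 – 13 – 17, with 15 edges.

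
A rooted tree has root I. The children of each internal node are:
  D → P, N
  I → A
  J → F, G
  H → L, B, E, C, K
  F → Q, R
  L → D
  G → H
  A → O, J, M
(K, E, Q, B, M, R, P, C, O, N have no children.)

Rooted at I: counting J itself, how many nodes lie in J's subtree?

J's subtree: {J, G, F, H, Q, R, L, C, E, B, K, D, N, P}, size 14.

14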